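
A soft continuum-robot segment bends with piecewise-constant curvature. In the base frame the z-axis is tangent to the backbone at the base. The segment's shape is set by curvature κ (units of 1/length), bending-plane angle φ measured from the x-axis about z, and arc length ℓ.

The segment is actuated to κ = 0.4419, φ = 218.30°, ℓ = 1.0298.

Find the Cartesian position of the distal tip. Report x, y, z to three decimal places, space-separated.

θ = κ·ℓ = 0.4419 × 1.0298 = 0.45507 rad
ρ = (1 − cos θ)/κ = (1 − 0.89823)/0.4419 = 0.23030
z = sin θ / κ = 0.43952/0.4419 = 0.99462
x = ρ cos φ = 0.23030 × cos(218.30°) = -0.18073
y = ρ sin φ = 0.23030 × sin(218.30°) = -0.14273

-0.181 -0.143 0.995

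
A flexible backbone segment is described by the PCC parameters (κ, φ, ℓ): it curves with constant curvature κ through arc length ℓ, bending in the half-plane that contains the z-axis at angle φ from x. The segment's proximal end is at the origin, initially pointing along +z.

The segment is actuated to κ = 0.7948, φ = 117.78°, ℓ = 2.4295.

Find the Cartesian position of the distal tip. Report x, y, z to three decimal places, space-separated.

θ = κ·ℓ = 0.7948 × 2.4295 = 1.93097 rad
ρ = (1 − cos θ)/κ = (1 − -0.35243)/0.7948 = 1.70160
z = sin θ / κ = 0.93584/0.7948 = 1.17745
x = ρ cos φ = 1.70160 × cos(117.78°) = -0.79308
y = ρ sin φ = 1.70160 × sin(117.78°) = 1.50548

-0.793 1.505 1.177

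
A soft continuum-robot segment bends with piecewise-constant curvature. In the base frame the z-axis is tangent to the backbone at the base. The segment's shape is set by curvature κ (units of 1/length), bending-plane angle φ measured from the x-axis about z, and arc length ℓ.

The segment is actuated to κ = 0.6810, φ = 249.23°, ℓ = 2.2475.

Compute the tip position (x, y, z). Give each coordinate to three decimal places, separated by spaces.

-0.500 -1.318 1.467

θ = κ·ℓ = 0.6810 × 2.2475 = 1.53055 rad
ρ = (1 − cos θ)/κ = (1 − 0.04024)/0.6810 = 1.40934
z = sin θ / κ = 0.99919/0.6810 = 1.46724
x = ρ cos φ = 1.40934 × cos(249.23°) = -0.49978
y = ρ sin φ = 1.40934 × sin(249.23°) = -1.31775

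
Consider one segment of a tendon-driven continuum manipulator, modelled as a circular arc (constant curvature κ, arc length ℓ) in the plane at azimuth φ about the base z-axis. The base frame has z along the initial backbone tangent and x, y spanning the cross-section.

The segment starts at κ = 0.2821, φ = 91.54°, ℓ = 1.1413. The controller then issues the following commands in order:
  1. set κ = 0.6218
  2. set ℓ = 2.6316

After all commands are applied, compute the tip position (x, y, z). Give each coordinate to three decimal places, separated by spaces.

-0.046 1.713 1.605

initial: κ=0.2821, φ=91.54°, ℓ=1.1413
cmd 1: set κ=0.6218 → (κ,φ,ℓ)=(0.6218,91.54°,1.1413) → tip=(-0.0104,0.3881,1.0479)
cmd 2: set ℓ=2.6316 → (κ,φ,ℓ)=(0.6218,91.54°,2.6316) → tip=(-0.0461,1.7129,1.6048)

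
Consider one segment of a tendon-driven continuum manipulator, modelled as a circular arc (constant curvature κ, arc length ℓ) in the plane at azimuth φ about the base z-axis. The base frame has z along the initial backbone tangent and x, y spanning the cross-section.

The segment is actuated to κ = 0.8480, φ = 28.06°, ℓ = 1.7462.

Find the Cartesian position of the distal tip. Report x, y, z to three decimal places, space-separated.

0.947 0.505 1.174

θ = κ·ℓ = 0.8480 × 1.7462 = 1.48078 rad
ρ = (1 − cos θ)/κ = (1 − 0.08990)/0.8480 = 1.07323
z = sin θ / κ = 0.99595/0.8480 = 1.17447
x = ρ cos φ = 1.07323 × cos(28.06°) = 0.94708
y = ρ sin φ = 1.07323 × sin(28.06°) = 0.50485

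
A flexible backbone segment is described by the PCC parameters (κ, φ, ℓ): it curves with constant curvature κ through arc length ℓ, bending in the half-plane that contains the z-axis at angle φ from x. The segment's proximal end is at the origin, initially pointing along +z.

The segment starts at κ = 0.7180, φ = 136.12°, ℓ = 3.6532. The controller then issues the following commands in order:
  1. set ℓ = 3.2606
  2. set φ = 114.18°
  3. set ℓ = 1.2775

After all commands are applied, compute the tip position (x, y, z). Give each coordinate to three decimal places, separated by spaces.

-0.224 0.498 1.106

initial: κ=0.7180, φ=136.12°, ℓ=3.6532
cmd 1: set ℓ=3.2606 → (κ,φ,ℓ)=(0.7180,136.12°,3.2606) → tip=(-1.7030,1.6377,0.9996)
cmd 2: set φ=114.18° → (κ,φ,ℓ)=(0.7180,114.18°,3.2606) → tip=(-0.9677,2.1553,0.9996)
cmd 3: set ℓ=1.2775 → (κ,φ,ℓ)=(0.7180,114.18°,1.2775) → tip=(-0.2236,0.4980,1.1058)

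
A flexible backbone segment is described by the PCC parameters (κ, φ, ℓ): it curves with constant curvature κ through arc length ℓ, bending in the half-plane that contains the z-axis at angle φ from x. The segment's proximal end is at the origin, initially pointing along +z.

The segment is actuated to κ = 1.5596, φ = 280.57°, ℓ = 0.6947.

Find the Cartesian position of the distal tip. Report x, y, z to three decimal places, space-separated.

0.063 -0.335 0.567

θ = κ·ℓ = 1.5596 × 0.6947 = 1.08345 rad
ρ = (1 − cos θ)/κ = (1 − 0.46828)/1.5596 = 0.34093
z = sin θ / κ = 0.88358/1.5596 = 0.56654
x = ρ cos φ = 0.34093 × cos(280.57°) = 0.06254
y = ρ sin φ = 0.34093 × sin(280.57°) = -0.33515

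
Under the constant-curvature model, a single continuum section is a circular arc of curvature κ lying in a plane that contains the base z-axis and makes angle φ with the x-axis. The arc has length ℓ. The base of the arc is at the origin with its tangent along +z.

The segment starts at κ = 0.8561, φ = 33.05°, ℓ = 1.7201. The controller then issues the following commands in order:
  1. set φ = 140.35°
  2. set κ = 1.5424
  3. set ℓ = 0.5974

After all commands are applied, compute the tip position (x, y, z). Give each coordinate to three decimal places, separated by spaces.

-0.197 0.164 0.516

initial: κ=0.8561, φ=33.05°, ℓ=1.7201
cmd 1: set φ=140.35° → (κ,φ,ℓ)=(0.8561,140.35°,1.7201) → tip=(-0.8112,0.6723,1.1625)
cmd 2: set κ=1.5424 → (κ,φ,ℓ)=(1.5424,140.35°,1.7201) → tip=(-0.9400,0.7790,0.3043)
cmd 3: set ℓ=0.5974 → (κ,φ,ℓ)=(1.5424,140.35°,0.5974) → tip=(-0.1973,0.1635,0.5164)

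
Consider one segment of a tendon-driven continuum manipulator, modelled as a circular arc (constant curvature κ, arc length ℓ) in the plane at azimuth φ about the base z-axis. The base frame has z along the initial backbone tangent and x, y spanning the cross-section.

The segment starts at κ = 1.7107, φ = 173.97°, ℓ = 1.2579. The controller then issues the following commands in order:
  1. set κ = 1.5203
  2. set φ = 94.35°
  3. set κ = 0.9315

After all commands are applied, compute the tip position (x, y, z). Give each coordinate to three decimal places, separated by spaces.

-0.050 0.655 0.989

initial: κ=1.7107, φ=173.97°, ℓ=1.2579
cmd 1: set κ=1.5203 → (κ,φ,ℓ)=(1.5203,173.97°,1.2579) → tip=(-0.8732,0.0922,0.6198)
cmd 2: set φ=94.35° → (κ,φ,ℓ)=(1.5203,94.35°,1.2579) → tip=(-0.0666,0.8756,0.6198)
cmd 3: set κ=0.9315 → (κ,φ,ℓ)=(0.9315,94.35°,1.2579) → tip=(-0.0498,0.6545,0.9892)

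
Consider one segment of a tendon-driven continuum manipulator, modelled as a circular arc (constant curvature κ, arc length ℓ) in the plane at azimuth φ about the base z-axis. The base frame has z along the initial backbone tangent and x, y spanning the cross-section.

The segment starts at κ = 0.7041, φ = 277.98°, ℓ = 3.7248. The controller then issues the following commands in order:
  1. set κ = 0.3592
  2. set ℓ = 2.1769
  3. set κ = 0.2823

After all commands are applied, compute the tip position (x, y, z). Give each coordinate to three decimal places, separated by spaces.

0.090 -0.642 2.042

initial: κ=0.7041, φ=277.98°, ℓ=3.7248
cmd 1: set κ=0.3592 → (κ,φ,ℓ)=(0.3592,277.98°,3.7248) → tip=(0.2973,-2.1208,2.7088)
cmd 2: set ℓ=2.1769 → (κ,φ,ℓ)=(0.3592,277.98°,2.1769) → tip=(0.1123,-0.8008,1.9617)
cmd 3: set κ=0.2823 → (κ,φ,ℓ)=(0.2823,277.98°,2.1769) → tip=(0.0900,-0.6418,2.0424)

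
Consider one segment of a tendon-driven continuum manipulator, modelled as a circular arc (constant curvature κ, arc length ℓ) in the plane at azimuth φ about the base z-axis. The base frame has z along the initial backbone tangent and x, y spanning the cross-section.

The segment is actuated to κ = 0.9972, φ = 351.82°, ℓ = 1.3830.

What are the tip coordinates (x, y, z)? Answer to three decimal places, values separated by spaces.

θ = κ·ℓ = 0.9972 × 1.3830 = 1.37913 rad
ρ = (1 − cos θ)/κ = (1 − 0.19050)/0.9972 = 0.81178
z = sin θ / κ = 0.98169/0.9972 = 0.98444
x = ρ cos φ = 0.81178 × cos(351.82°) = 0.80352
y = ρ sin φ = 0.81178 × sin(351.82°) = -0.11550

0.804 -0.116 0.984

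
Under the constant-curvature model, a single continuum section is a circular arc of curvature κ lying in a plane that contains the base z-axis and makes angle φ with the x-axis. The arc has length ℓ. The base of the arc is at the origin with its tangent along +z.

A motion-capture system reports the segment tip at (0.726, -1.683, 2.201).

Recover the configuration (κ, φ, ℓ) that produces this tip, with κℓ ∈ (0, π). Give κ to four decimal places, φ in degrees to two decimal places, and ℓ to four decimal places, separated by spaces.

ρ = √(x²+y²) = √(0.726² + -1.683²) = 1.83291
φ = atan2(y, x) mod 360° = atan2(-1.683, 0.726) = 293.3340°
|p|² = ρ² + z² = 1.83291² + 2.201² = 8.20397
κ = 2ρ / |p|² = 2×1.83291 / 8.20397 = 0.44684
θ = 2·atan2(ρ, z) = 2·atan2(1.83291, 2.201) = 1.38880 rad
ℓ = θ/κ = 1.38880/0.44684 = 3.10809

0.4468 293.33 3.1081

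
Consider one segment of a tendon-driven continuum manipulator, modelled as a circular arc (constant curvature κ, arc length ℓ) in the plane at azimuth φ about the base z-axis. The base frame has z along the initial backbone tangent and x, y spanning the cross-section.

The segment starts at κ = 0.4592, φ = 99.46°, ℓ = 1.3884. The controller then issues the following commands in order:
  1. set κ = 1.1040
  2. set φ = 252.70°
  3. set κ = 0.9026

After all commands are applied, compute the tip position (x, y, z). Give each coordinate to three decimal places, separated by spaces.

-0.227 -0.727 1.052

initial: κ=0.4592, φ=99.46°, ℓ=1.3884
cmd 1: set κ=1.1040 → (κ,φ,ℓ)=(1.1040,99.46°,1.3884) → tip=(-0.1432,0.8595,0.9051)
cmd 2: set φ=252.70° → (κ,φ,ℓ)=(1.1040,252.70°,1.3884) → tip=(-0.2591,-0.8320,0.9051)
cmd 3: set κ=0.9026 → (κ,φ,ℓ)=(0.9026,252.70°,1.3884) → tip=(-0.2266,-0.7274,1.0525)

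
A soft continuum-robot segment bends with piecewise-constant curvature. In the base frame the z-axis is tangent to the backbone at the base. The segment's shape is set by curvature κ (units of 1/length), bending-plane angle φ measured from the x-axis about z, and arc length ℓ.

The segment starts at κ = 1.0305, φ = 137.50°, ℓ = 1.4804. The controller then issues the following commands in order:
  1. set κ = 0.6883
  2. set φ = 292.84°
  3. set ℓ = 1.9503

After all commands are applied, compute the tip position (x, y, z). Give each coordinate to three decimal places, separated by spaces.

initial: κ=1.0305, φ=137.50°, ℓ=1.4804
cmd 1: set κ=0.6883 → (κ,φ,ℓ)=(0.6883,137.50°,1.4804) → tip=(-0.5096,0.4670,1.2372)
cmd 2: set φ=292.84° → (κ,φ,ℓ)=(0.6883,292.84°,1.4804) → tip=(0.2683,-0.6370,1.2372)
cmd 3: set ℓ=1.9503 → (κ,φ,ℓ)=(0.6883,292.84°,1.9503) → tip=(0.4362,-1.0358,1.4151)

0.436 -1.036 1.415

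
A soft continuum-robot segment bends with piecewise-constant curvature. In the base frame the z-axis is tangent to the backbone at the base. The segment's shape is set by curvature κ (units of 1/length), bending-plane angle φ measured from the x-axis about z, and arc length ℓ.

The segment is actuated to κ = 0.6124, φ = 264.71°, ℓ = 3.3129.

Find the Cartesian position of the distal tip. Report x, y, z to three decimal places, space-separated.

θ = κ·ℓ = 0.6124 × 3.3129 = 2.02882 rad
ρ = (1 − cos θ)/κ = (1 − -0.44218)/0.6124 = 2.35496
z = sin θ / κ = 0.89693/0.6124 = 1.46461
x = ρ cos φ = 2.35496 × cos(264.71°) = -0.21712
y = ρ sin φ = 2.35496 × sin(264.71°) = -2.34493

-0.217 -2.345 1.465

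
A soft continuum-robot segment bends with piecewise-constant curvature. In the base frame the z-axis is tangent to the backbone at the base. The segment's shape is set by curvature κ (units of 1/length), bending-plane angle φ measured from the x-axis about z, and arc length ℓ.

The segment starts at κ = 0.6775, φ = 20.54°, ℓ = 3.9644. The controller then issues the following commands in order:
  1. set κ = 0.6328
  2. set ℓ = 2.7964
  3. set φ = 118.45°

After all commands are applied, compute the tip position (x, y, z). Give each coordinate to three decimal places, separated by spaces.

initial: κ=0.6775, φ=20.54°, ℓ=3.9644
cmd 1: set κ=0.6328 → (κ,φ,ℓ)=(0.6328,20.54°,3.9644) → tip=(2.6730,1.0015,0.9347)
cmd 2: set ℓ=2.7964 → (κ,φ,ℓ)=(0.6328,20.54°,2.7964) → tip=(1.7720,0.6639,1.5492)
cmd 3: set φ=118.45° → (κ,φ,ℓ)=(0.6328,118.45°,2.7964) → tip=(-0.9015,1.6638,1.5492)

-0.901 1.664 1.549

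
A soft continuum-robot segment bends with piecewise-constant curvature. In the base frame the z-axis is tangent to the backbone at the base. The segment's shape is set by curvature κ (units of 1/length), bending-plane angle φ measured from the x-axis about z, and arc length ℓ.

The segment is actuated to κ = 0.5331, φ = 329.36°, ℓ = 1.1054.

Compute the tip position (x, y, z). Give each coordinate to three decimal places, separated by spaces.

θ = κ·ℓ = 0.5331 × 1.1054 = 0.58929 rad
ρ = (1 − cos θ)/κ = (1 − 0.83134)/0.5331 = 0.31638
z = sin θ / κ = 0.55577/0.5331 = 1.04252
x = ρ cos φ = 0.31638 × cos(329.36°) = 0.27221
y = ρ sin φ = 0.31638 × sin(329.36°) = -0.16124

0.272 -0.161 1.043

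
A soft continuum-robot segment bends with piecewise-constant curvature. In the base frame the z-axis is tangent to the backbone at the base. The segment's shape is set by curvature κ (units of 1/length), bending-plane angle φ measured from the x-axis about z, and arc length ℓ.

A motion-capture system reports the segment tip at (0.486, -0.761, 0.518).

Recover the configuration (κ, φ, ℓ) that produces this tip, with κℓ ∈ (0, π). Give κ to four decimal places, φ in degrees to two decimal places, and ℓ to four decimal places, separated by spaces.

ρ = √(x²+y²) = √(0.486² + -0.761²) = 0.90295
φ = atan2(y, x) mod 360° = atan2(-0.761, 0.486) = 302.5637°
|p|² = ρ² + z² = 0.90295² + 0.518² = 1.08364
κ = 2ρ / |p|² = 2×0.90295 / 1.08364 = 1.66651
θ = 2·atan2(ρ, z) = 2·atan2(0.90295, 0.518) = 2.09992 rad
ℓ = θ/κ = 2.09992/1.66651 = 1.26007

1.6665 302.56 1.2601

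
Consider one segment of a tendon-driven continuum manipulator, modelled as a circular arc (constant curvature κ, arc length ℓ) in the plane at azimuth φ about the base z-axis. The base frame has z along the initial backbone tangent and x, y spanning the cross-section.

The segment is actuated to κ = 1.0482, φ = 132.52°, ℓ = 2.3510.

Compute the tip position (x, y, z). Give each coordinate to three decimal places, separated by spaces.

θ = κ·ℓ = 1.0482 × 2.3510 = 2.46432 rad
ρ = (1 − cos θ)/κ = (1 − -0.77928)/1.0482 = 1.69747
z = sin θ / κ = 0.62667/1.0482 = 0.59785
x = ρ cos φ = 1.69747 × cos(132.52°) = -1.14723
y = ρ sin φ = 1.69747 × sin(132.52°) = 1.25110

-1.147 1.251 0.598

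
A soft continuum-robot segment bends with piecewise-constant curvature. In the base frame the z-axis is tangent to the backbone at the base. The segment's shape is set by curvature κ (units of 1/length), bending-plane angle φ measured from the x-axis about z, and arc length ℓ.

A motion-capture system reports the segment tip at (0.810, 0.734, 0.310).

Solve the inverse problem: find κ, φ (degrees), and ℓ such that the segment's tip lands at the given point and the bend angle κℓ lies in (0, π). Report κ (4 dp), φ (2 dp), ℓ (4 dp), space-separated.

1.6935 42.18 1.5288

ρ = √(x²+y²) = √(0.810² + 0.734²) = 1.09309
φ = atan2(y, x) mod 360° = atan2(0.734, 0.810) = 42.1820°
|p|² = ρ² + z² = 1.09309² + 0.310² = 1.29096
κ = 2ρ / |p|² = 2×1.09309 / 1.29096 = 1.69347
θ = 2·atan2(ρ, z) = 2·atan2(1.09309, 0.310) = 2.58891 rad
ℓ = θ/κ = 2.58891/1.69347 = 1.52876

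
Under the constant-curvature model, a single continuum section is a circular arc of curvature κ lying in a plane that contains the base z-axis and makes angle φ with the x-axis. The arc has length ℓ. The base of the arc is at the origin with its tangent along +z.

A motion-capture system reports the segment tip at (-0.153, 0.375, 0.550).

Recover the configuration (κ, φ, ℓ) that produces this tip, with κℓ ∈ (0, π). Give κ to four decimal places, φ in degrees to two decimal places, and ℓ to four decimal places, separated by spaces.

1.7363 112.20 0.7311

ρ = √(x²+y²) = √(-0.153² + 0.375²) = 0.40501
φ = atan2(y, x) mod 360° = atan2(0.375, -0.153) = 112.1955°
|p|² = ρ² + z² = 0.40501² + 0.550² = 0.46653
κ = 2ρ / |p|² = 2×0.40501 / 0.46653 = 1.73626
θ = 2·atan2(ρ, z) = 2·atan2(0.40501, 0.550) = 1.26946 rad
ℓ = θ/κ = 1.26946/1.73626 = 0.73115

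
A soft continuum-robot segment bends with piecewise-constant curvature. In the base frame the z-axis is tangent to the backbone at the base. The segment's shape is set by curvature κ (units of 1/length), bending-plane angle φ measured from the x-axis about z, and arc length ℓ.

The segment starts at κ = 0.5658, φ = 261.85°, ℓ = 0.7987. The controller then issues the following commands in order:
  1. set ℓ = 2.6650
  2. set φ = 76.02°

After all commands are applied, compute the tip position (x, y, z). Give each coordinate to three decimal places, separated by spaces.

0.400 1.607 1.764

initial: κ=0.5658, φ=261.85°, ℓ=0.7987
cmd 1: set ℓ=2.6650 → (κ,φ,ℓ)=(0.5658,261.85°,2.6650) → tip=(-0.2348,-1.6395,1.7639)
cmd 2: set φ=76.02° → (κ,φ,ℓ)=(0.5658,76.02°,2.6650) → tip=(0.4001,1.6072,1.7639)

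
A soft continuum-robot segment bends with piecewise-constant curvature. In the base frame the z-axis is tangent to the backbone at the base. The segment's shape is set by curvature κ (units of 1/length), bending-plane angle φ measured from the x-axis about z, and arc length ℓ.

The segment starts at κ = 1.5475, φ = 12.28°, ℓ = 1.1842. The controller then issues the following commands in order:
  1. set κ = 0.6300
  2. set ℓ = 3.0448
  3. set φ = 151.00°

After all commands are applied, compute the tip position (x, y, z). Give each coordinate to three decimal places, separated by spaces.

initial: κ=1.5475, φ=12.28°, ℓ=1.1842
cmd 1: set κ=0.6300 → (κ,φ,ℓ)=(0.6300,12.28°,1.1842) → tip=(0.4120,0.0897,1.0774)
cmd 2: set ℓ=3.0448 → (κ,φ,ℓ)=(0.6300,12.28°,3.0448) → tip=(2.0791,0.4525,1.4925)
cmd 3: set φ=151.00° → (κ,φ,ℓ)=(0.6300,151.00°,3.0448) → tip=(-1.8610,1.0316,1.4925)

-1.861 1.032 1.492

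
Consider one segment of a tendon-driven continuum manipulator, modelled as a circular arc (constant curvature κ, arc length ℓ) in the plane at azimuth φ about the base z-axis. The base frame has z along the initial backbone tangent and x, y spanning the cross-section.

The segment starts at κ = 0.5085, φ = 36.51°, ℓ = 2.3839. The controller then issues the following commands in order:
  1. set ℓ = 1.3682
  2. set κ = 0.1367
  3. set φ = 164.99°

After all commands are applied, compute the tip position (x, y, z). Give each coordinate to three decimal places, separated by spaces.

initial: κ=0.5085, φ=36.51°, ℓ=2.3839
cmd 1: set ℓ=1.3682 → (κ,φ,ℓ)=(0.5085,36.51°,1.3682) → tip=(0.3674,0.2719,1.2605)
cmd 2: set κ=0.1367 → (κ,φ,ℓ)=(0.1367,36.51°,1.3682) → tip=(0.1025,0.0759,1.3602)
cmd 3: set φ=164.99° → (κ,φ,ℓ)=(0.1367,164.99°,1.3682) → tip=(-0.1232,0.0330,1.3602)

-0.123 0.033 1.360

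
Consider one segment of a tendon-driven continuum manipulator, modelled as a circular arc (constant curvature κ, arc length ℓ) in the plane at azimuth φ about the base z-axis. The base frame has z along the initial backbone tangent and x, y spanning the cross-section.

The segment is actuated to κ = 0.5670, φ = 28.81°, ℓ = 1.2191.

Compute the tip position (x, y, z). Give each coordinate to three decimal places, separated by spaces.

θ = κ·ℓ = 0.5670 × 1.2191 = 0.69123 rad
ρ = (1 − cos θ)/κ = (1 − 0.77046)/0.5670 = 0.40483
z = sin θ / κ = 0.63749/0.5670 = 1.12431
x = ρ cos φ = 0.40483 × cos(28.81°) = 0.35472
y = ρ sin φ = 0.40483 × sin(28.81°) = 0.19509

0.355 0.195 1.124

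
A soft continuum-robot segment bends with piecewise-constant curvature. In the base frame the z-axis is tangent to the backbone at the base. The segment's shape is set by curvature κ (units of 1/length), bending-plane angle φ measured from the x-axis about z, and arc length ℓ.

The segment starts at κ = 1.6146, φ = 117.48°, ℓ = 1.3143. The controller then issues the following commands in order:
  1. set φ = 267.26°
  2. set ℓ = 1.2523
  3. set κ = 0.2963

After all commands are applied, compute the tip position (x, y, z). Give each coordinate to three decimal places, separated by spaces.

-0.011 -0.229 1.224

initial: κ=1.6146, φ=117.48°, ℓ=1.3143
cmd 1: set φ=267.26° → (κ,φ,ℓ)=(1.6146,267.26°,1.3143) → tip=(-0.0451,-0.9427,0.5276)
cmd 2: set ℓ=1.2523 → (κ,φ,ℓ)=(1.6146,267.26°,1.2523) → tip=(-0.0425,-0.8884,0.5574)
cmd 3: set κ=0.2963 → (κ,φ,ℓ)=(0.2963,267.26°,1.2523) → tip=(-0.0110,-0.2294,1.2238)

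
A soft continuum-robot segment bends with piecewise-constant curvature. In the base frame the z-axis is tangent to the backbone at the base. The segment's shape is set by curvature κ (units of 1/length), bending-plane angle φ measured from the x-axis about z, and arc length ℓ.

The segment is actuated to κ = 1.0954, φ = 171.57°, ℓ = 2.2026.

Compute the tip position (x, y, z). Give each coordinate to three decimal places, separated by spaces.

θ = κ·ℓ = 1.0954 × 2.2026 = 2.41273 rad
ρ = (1 − cos θ)/κ = (1 − -0.74593)/1.0954 = 1.59388
z = sin θ / κ = 0.66602/1.0954 = 0.60802
x = ρ cos φ = 1.59388 × cos(171.57°) = -1.57665
y = ρ sin φ = 1.59388 × sin(171.57°) = 0.23366

-1.577 0.234 0.608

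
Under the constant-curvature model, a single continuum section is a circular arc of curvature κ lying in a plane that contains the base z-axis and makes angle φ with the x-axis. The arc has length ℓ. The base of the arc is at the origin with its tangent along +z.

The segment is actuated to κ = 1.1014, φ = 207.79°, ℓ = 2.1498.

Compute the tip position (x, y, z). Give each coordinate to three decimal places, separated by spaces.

θ = κ·ℓ = 1.1014 × 2.1498 = 2.36779 rad
ρ = (1 − cos θ)/κ = (1 − -0.71526)/1.1014 = 1.55734
z = sin θ / κ = 0.69886/1.1014 = 0.63452
x = ρ cos φ = 1.55734 × cos(207.79°) = -1.37772
y = ρ sin φ = 1.55734 × sin(207.79°) = -0.72608

-1.378 -0.726 0.635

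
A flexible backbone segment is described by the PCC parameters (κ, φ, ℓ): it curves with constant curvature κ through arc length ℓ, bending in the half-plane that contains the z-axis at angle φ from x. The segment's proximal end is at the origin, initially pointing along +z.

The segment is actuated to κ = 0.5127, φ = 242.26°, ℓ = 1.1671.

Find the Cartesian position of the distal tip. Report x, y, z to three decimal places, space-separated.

θ = κ·ℓ = 0.5127 × 1.1671 = 0.59837 rad
ρ = (1 − cos θ)/κ = (1 − 0.82625)/0.5127 = 0.33888
z = sin θ / κ = 0.56330/0.5127 = 1.09869
x = ρ cos φ = 0.33888 × cos(242.26°) = -0.15774
y = ρ sin φ = 0.33888 × sin(242.26°) = -0.29994

-0.158 -0.300 1.099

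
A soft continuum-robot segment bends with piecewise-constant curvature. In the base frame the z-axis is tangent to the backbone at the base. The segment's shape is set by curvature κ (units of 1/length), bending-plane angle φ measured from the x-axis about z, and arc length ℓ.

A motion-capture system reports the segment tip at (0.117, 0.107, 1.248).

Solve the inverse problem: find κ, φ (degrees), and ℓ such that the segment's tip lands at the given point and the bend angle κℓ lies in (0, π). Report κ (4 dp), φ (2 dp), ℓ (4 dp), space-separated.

0.2004 42.44 1.2614

ρ = √(x²+y²) = √(0.117² + 0.107²) = 0.15855
φ = atan2(y, x) mod 360° = atan2(0.107, 0.117) = 42.4438°
|p|² = ρ² + z² = 0.15855² + 1.248² = 1.58264
κ = 2ρ / |p|² = 2×0.15855 / 1.58264 = 0.20036
θ = 2·atan2(ρ, z) = 2·atan2(0.15855, 1.248) = 0.25273 rad
ℓ = θ/κ = 0.25273/0.20036 = 1.26139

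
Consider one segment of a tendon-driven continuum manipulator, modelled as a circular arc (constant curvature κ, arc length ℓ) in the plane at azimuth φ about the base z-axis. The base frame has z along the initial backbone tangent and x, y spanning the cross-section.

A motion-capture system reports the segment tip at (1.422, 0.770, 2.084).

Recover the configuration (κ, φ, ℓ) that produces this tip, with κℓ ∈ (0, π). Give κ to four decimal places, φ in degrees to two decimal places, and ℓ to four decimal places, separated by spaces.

0.4648 28.44 2.8395

ρ = √(x²+y²) = √(1.422² + 0.770²) = 1.61709
φ = atan2(y, x) mod 360° = atan2(0.770, 1.422) = 28.4351°
|p|² = ρ² + z² = 1.61709² + 2.084² = 6.95804
κ = 2ρ / |p|² = 2×1.61709 / 6.95804 = 0.46481
θ = 2·atan2(ρ, z) = 2·atan2(1.61709, 2.084) = 1.31981 rad
ℓ = θ/κ = 1.31981/0.46481 = 2.83945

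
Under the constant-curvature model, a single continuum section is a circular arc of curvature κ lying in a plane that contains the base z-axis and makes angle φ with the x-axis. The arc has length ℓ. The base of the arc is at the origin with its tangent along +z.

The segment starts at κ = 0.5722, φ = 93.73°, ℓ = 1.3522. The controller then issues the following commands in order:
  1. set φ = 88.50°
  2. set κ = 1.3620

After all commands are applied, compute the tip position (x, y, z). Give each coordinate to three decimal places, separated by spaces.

initial: κ=0.5722, φ=93.73°, ℓ=1.3522
cmd 1: set φ=88.50° → (κ,φ,ℓ)=(0.5722,88.50°,1.3522) → tip=(0.0130,0.4974,1.2213)
cmd 2: set κ=1.3620 → (κ,φ,ℓ)=(1.3620,88.50°,1.3522) → tip=(0.0244,0.9304,0.7074)

0.024 0.930 0.707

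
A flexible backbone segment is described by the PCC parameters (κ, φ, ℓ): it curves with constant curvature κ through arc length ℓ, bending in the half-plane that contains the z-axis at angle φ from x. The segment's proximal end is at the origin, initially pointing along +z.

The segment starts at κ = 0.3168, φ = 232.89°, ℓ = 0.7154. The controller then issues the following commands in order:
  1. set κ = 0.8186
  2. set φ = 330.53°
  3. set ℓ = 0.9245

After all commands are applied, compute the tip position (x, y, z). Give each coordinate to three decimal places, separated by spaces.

0.290 -0.164 0.839

initial: κ=0.3168, φ=232.89°, ℓ=0.7154
cmd 1: set κ=0.8186 → (κ,φ,ℓ)=(0.8186,232.89°,0.7154) → tip=(-0.1228,-0.1623,0.6752)
cmd 2: set φ=330.53° → (κ,φ,ℓ)=(0.8186,330.53°,0.7154) → tip=(0.1772,-0.1001,0.6752)
cmd 3: set ℓ=0.9245 → (κ,φ,ℓ)=(0.8186,330.53°,0.9245) → tip=(0.2903,-0.1640,0.8387)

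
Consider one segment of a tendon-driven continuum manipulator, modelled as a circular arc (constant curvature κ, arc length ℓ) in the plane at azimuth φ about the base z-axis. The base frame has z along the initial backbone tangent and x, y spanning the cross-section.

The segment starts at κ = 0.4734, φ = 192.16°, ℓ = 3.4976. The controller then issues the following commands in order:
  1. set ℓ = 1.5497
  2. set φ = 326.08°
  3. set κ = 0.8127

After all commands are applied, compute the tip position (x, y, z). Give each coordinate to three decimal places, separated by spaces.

initial: κ=0.4734, φ=192.16°, ℓ=3.4976
cmd 1: set ℓ=1.5497 → (κ,φ,ℓ)=(0.4734,192.16°,1.5497) → tip=(-0.5312,-0.1145,1.4144)
cmd 2: set φ=326.08° → (κ,φ,ℓ)=(0.4734,326.08°,1.5497) → tip=(0.4509,-0.3032,1.4144)
cmd 3: set κ=0.8127 → (κ,φ,ℓ)=(0.8127,326.08°,1.5497) → tip=(0.7083,-0.4763,1.1713)

0.708 -0.476 1.171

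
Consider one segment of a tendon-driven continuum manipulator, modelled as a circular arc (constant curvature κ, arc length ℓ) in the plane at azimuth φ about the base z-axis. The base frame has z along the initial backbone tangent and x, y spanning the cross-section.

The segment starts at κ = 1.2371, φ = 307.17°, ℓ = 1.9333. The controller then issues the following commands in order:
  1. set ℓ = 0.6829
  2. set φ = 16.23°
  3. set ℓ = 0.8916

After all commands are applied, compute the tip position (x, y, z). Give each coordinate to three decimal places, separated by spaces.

0.426 0.124 0.721

initial: κ=1.2371, φ=307.17°, ℓ=1.9333
cmd 1: set ℓ=0.6829 → (κ,φ,ℓ)=(1.2371,307.17°,0.6829) → tip=(0.1642,-0.2165,0.6045)
cmd 2: set φ=16.23° → (κ,φ,ℓ)=(1.2371,16.23°,0.6829) → tip=(0.2609,0.0759,0.6045)
cmd 3: set ℓ=0.8916 → (κ,φ,ℓ)=(1.2371,16.23°,0.8916) → tip=(0.4262,0.1241,0.7215)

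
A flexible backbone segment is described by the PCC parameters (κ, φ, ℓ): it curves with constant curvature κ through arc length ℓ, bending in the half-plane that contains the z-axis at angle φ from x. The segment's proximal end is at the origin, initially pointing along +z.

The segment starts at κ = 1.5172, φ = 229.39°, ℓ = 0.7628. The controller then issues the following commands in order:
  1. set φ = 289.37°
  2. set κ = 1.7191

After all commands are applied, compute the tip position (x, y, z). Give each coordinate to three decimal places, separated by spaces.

initial: κ=1.5172, φ=229.39°, ℓ=0.7628
cmd 1: set φ=289.37° → (κ,φ,ℓ)=(1.5172,289.37°,0.7628) → tip=(0.1308,-0.3720,0.6036)
cmd 2: set κ=1.7191 → (κ,φ,ℓ)=(1.7191,289.37°,0.7628) → tip=(0.1434,-0.4080,0.5622)

0.143 -0.408 0.562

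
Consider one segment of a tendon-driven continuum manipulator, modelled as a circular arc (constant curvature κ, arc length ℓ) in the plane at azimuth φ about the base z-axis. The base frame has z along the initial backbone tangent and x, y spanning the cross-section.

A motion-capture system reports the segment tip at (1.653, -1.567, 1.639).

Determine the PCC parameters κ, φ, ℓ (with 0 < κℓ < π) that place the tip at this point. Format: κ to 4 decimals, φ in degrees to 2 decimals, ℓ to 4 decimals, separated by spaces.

0.5785 316.53 3.2740

ρ = √(x²+y²) = √(1.653² + -1.567²) = 2.27770
φ = atan2(y, x) mod 360° = atan2(-1.567, 1.653) = 316.5299°
|p|² = ρ² + z² = 2.27770² + 1.639² = 7.87422
κ = 2ρ / |p|² = 2×2.27770 / 7.87422 = 0.57852
θ = 2·atan2(ρ, z) = 2·atan2(2.27770, 1.639) = 1.89409 rad
ℓ = θ/κ = 1.89409/0.57852 = 3.27403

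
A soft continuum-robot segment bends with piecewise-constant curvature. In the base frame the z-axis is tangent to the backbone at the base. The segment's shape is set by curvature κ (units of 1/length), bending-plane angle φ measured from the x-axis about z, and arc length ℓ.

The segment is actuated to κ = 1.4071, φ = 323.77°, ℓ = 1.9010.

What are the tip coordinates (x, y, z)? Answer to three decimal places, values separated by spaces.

θ = κ·ℓ = 1.4071 × 1.9010 = 2.67490 rad
ρ = (1 − cos θ)/κ = (1 − -0.89306)/1.4071 = 1.34536
z = sin θ / κ = 0.44994/1.4071 = 0.31976
x = ρ cos φ = 1.34536 × cos(323.77°) = 1.08524
y = ρ sin φ = 1.34536 × sin(323.77°) = -0.79515

1.085 -0.795 0.320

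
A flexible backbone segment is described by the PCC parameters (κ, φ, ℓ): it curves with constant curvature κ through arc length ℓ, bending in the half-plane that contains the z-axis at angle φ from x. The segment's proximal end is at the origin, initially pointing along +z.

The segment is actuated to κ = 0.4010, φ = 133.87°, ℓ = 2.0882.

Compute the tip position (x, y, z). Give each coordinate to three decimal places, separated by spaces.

-0.571 0.594 1.853

θ = κ·ℓ = 0.4010 × 2.0882 = 0.83737 rad
ρ = (1 − cos θ)/κ = (1 − 0.66942)/0.4010 = 0.82439
z = sin θ / κ = 0.74288/0.4010 = 1.85258
x = ρ cos φ = 0.82439 × cos(133.87°) = -0.57132
y = ρ sin φ = 0.82439 × sin(133.87°) = 0.59431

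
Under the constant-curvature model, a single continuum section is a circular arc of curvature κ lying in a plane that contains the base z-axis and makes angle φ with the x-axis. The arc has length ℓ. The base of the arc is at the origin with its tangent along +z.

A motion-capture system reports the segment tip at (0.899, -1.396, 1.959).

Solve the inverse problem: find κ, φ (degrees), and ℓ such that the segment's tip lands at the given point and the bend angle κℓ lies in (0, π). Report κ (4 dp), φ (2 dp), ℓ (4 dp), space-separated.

0.5036 302.78 2.7925

ρ = √(x²+y²) = √(0.899² + -1.396²) = 1.66043
φ = atan2(y, x) mod 360° = atan2(-1.396, 0.899) = 302.7808°
|p|² = ρ² + z² = 1.66043² + 1.959² = 6.59470
κ = 2ρ / |p|² = 2×1.66043 / 6.59470 = 0.50356
θ = 2·atan2(ρ, z) = 2·atan2(1.66043, 1.959) = 1.40619 rad
ℓ = θ/κ = 1.40619/0.50356 = 2.79247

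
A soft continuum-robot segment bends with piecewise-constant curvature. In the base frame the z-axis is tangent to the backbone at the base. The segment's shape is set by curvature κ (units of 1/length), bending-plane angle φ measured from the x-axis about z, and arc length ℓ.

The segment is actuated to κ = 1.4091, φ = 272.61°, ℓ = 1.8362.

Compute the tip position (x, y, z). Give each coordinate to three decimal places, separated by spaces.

0.060 -1.312 0.373

θ = κ·ℓ = 1.4091 × 1.8362 = 2.58739 rad
ρ = (1 − cos θ)/κ = (1 − -0.85032)/1.4091 = 1.31312
z = sin θ / κ = 0.52627/1.4091 = 0.37348
x = ρ cos φ = 1.31312 × cos(272.61°) = 0.05980
y = ρ sin φ = 1.31312 × sin(272.61°) = -1.31176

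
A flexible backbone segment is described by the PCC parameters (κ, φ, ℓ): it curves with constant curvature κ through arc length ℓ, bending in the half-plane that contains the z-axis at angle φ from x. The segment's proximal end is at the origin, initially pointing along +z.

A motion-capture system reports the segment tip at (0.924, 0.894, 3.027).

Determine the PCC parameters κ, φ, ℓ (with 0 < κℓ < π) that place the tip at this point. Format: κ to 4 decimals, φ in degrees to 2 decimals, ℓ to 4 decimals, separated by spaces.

ρ = √(x²+y²) = √(0.924² + 0.894²) = 1.28570
φ = atan2(y, x) mod 360° = atan2(0.894, 0.924) = 44.0546°
|p|² = ρ² + z² = 1.28570² + 3.027² = 10.81574
κ = 2ρ / |p|² = 2×1.28570 / 10.81574 = 0.23775
θ = 2·atan2(ρ, z) = 2·atan2(1.28570, 3.027) = 0.80330 rad
ℓ = θ/κ = 0.80330/0.23775 = 3.37885

0.2377 44.05 3.3788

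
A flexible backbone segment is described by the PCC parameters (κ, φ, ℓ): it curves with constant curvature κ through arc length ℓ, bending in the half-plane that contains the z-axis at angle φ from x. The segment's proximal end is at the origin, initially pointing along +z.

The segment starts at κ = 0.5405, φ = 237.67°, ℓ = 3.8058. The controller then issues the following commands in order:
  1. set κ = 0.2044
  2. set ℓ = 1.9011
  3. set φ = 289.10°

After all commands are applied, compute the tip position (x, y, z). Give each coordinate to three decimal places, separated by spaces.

0.119 -0.345 1.854

initial: κ=0.5405, φ=237.67°, ℓ=3.8058
cmd 1: set κ=0.2044 → (κ,φ,ℓ)=(0.2044,237.67°,3.8058) → tip=(-0.7525,-1.1890,3.4334)
cmd 2: set ℓ=1.9011 → (κ,φ,ℓ)=(0.2044,237.67°,1.9011) → tip=(-0.1951,-0.3082,1.8536)
cmd 3: set φ=289.10° → (κ,φ,ℓ)=(0.2044,289.10°,1.9011) → tip=(0.1194,-0.3447,1.8536)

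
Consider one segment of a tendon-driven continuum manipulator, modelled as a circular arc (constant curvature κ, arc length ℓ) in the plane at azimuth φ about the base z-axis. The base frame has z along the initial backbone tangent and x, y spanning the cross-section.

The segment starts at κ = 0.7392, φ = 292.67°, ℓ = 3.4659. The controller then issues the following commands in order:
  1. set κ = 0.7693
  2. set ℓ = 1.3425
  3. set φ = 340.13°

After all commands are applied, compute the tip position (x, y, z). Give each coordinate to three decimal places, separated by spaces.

0.596 -0.215 1.116

initial: κ=0.7392, φ=292.67°, ℓ=3.4659
cmd 1: set κ=0.7693 → (κ,φ,ℓ)=(0.7693,292.67°,3.4659) → tip=(0.9465,-2.2660,0.5948)
cmd 2: set ℓ=1.3425 → (κ,φ,ℓ)=(0.7693,292.67°,1.3425) → tip=(0.2443,-0.5848,1.1162)
cmd 3: set φ=340.13° → (κ,φ,ℓ)=(0.7693,340.13°,1.3425) → tip=(0.5961,-0.2154,1.1162)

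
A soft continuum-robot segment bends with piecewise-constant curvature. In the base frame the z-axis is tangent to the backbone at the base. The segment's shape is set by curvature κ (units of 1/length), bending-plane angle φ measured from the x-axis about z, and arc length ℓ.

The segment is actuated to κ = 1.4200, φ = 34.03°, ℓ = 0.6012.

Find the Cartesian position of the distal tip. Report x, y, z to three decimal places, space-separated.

θ = κ·ℓ = 1.4200 × 0.6012 = 0.85370 rad
ρ = (1 − cos θ)/κ = (1 − 0.65720)/1.4200 = 0.24141
z = sin θ / κ = 0.75372/1.4200 = 0.53079
x = ρ cos φ = 0.24141 × cos(34.03°) = 0.20007
y = ρ sin φ = 0.24141 × sin(34.03°) = 0.13510

0.200 0.135 0.531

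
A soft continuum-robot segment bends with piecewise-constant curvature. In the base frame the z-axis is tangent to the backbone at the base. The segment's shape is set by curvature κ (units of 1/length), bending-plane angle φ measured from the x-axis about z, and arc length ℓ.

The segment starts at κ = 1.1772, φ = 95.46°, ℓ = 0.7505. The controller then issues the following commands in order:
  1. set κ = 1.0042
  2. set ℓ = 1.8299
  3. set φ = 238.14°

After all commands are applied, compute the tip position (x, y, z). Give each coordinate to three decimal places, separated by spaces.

initial: κ=1.1772, φ=95.46°, ℓ=0.7505
cmd 1: set κ=1.0042 → (κ,φ,ℓ)=(1.0042,95.46°,0.7505) → tip=(-0.0257,0.2684,0.6814)
cmd 2: set ℓ=1.8299 → (κ,φ,ℓ)=(1.0042,95.46°,1.8299) → tip=(-0.1197,1.2526,0.9606)
cmd 3: set φ=238.14° → (κ,φ,ℓ)=(1.0042,238.14°,1.8299) → tip=(-0.6642,-1.0688,0.9606)

-0.664 -1.069 0.961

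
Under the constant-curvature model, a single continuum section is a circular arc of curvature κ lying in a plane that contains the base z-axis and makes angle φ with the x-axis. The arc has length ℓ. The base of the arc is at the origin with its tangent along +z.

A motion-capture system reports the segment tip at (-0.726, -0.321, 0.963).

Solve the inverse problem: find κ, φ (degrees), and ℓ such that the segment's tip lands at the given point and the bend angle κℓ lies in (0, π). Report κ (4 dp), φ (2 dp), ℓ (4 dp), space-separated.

ρ = √(x²+y²) = √(-0.726² + -0.321²) = 0.79380
φ = atan2(y, x) mod 360° = atan2(-0.321, -0.726) = 203.8526°
|p|² = ρ² + z² = 0.79380² + 0.963² = 1.55749
κ = 2ρ / |p|² = 2×0.79380 / 1.55749 = 1.01933
θ = 2·atan2(ρ, z) = 2·atan2(0.79380, 0.963) = 1.37876 rad
ℓ = θ/κ = 1.37876/1.01933 = 1.35261

1.0193 203.85 1.3526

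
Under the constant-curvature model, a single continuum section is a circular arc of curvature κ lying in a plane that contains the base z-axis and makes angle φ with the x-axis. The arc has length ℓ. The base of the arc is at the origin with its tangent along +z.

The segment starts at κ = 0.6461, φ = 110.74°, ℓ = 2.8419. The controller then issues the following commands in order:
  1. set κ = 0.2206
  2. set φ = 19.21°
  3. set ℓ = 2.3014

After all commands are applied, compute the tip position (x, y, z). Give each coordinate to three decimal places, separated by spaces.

0.540 0.188 2.204

initial: κ=0.6461, φ=110.74°, ℓ=2.8419
cmd 1: set κ=0.2206 → (κ,φ,ℓ)=(0.2206,110.74°,2.8419) → tip=(-0.3053,0.8062,2.6594)
cmd 2: set φ=19.21° → (κ,φ,ℓ)=(0.2206,19.21°,2.8419) → tip=(0.8140,0.2836,2.6594)
cmd 3: set ℓ=2.3014 → (κ,φ,ℓ)=(0.2206,19.21°,2.3014) → tip=(0.5399,0.1881,2.2038)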